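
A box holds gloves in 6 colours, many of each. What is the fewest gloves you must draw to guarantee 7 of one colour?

37

In the worst case you draw 6 of each of the 6 colours: 6 × 6 = 36.
One more forces 7 of some colour, so 36 + 1 = 37.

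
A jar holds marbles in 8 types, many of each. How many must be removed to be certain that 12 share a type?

89

You could draw 11 of every type without reaching 12 of any — 88 in all.
One more forces 12 of some type, so 88 + 1 = 89.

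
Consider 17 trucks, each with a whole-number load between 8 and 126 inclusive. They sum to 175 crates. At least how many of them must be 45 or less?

If only k of them are at most 45, the other 17 − k are at least 46, so the total is at least (17 − k)·46 + k·8.
This is ≤ 175, so (17 − k)·46 + 8k ≤ 175, which gives k ≥ 16.
Exactly 16 works: 16 values at 8 and 1 at 46 total 174; raise one of the low values by 1 (still ≤ 45) to hit 175.

16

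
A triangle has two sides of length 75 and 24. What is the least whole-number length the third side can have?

52

The third side must exceed |75 − 24| = 51.
The smallest integer above 51 is 52.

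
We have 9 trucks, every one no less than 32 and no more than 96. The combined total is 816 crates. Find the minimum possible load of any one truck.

Minimizing one value means maximizing the remaining 8.
The other 8 contribute at most 8 × 96 = 768, leaving at least 816 − 768 = 48.
Since 48 ≥ 32, this is achievable: one at 48 and 8 at 96.

48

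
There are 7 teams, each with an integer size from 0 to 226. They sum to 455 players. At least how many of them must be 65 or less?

If only k of them are at most 65, the other 7 − k are at least 66, so the total is at least (7 − k)·66 + k·0.
This is ≤ 455, so (7 − k)·66 + 0k ≤ 455, which gives k ≥ 1.
Exactly 1 works: 1 value at 0 and 6 at 66 total 396; raise one of the low values by 59 (still ≤ 65) to hit 455.

1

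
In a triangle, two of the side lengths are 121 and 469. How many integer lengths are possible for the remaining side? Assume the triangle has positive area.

The triangle inequality gives |121 − 469| < c < 121 + 469, i.e. 348 < c < 590.
So c can be any integer from 349 to 589: 241 values.

241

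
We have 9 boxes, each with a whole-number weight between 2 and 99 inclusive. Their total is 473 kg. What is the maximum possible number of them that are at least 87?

Suppose k of them are at least 87. Those contribute at least 87 each and the other 9 − k at least 2 each.
So the total is at least 87k + 2(9 − k) = 18 + 85k. This must be ≤ 473, giving k ≤ 5.
k = 5 is achieved by 5 values at 87 and 4 at 2, total 443; add 30 to one value (staying below 87) to reach 473.

5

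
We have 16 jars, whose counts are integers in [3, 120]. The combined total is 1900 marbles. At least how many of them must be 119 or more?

6

If only k of them are at least 119, the other 16 − k are at most 118, so the total is at most k·120 + (16 − k)·118.
This must reach 1900, so k·120 + (16 − k)·118 ≥ 1900, giving k ≥ 6.
Exactly 6 works: 6 values at 120 and 10 at 118 total 1900.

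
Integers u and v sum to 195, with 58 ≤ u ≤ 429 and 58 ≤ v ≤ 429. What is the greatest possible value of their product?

9506

For a fixed sum, the product uv is largest when u and v are as close as possible.
Taking u = 97 and v = 98 (both in [58, 429]) gives uv = 9506.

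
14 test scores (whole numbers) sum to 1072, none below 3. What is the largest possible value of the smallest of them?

76

The 14 values sum to 1072, so their minimum is at most ⌊1072/14⌋ = 76.
Achievable: 6 of them at 76 and 8 at 77 total 1072.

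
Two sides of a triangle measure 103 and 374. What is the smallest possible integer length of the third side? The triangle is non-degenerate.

272

The third side must exceed |103 − 374| = 271.
The smallest integer above 271 is 272.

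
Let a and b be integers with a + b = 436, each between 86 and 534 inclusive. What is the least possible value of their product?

ab = a(436 − a) is concave in a, so over [86, 350] it is minimized at an endpoint.
The extreme feasible split is a = 86, b = 350, giving ab = 30100.

30100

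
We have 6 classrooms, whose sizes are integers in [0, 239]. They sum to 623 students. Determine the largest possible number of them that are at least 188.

Suppose k of them are at least 188. Those contribute at least 188 each and the other 6 − k at least 0 each.
So the total is at least 188k + 0(6 − k) = 0 + 188k. This must be ≤ 623, giving k ≤ 3.
k = 3 is achieved by 3 values at 188 and 3 at 0, total 564; add 59 to one value (staying below 188) to reach 623.

3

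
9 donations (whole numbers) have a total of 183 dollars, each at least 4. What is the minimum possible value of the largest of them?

The average is 183/9 > 20, so not all 9 can be 20 or less; the largest is ≥ 21.
Equality holds with 3 values of 21 and 6 values of 20.

21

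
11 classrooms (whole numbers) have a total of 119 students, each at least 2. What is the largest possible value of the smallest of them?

10

The average is 119/11 < 11, so some value is ≤ 10.
Equality holds with 2 values of 10 and 9 values of 11.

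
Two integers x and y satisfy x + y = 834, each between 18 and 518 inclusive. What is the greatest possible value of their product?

173889

With x + y fixed, xy peaks when the two are closest together.
Taking x = 417 and y = 417 (both in [18, 518]) gives xy = 173889.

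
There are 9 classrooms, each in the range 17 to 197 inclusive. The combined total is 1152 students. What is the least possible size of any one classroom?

To make one classroom as small as possible, make the other 8 as large as possible.
The other 8 can take up 8 × 197 = 1576 ≥ 1152 − 17, so one classroom can sit at its floor of 17.
Achievable: one at 17 and the other 8 totalling 1135, which fits since 8 × 17 ≤ 1135 ≤ 8 × 197.

17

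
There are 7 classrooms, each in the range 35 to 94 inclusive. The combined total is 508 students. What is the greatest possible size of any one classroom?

94

Maximizing one value means minimizing the remaining 6.
The other 6 contribute at least 6 × 35 = 210, leaving at most 508 − 210 = 298.
But each classroom is capped at 94, so the maximum is 94.
Achievable: one at 94 and the other 6 totalling 414, which fits since 6 × 35 ≤ 414 ≤ 6 × 94.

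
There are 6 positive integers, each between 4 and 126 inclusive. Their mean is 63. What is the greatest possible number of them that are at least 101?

The total is 6 × 63 = 378.
With k values at 101 or above and the rest at least 4, the sum is at least 24 + 97k.
Since the sum is 378, we need 97k ≤ 354, i.e. k ≤ 3.
k = 3 is achieved by 3 values at 101 and 3 at 4, total 315; add 63 to one value (staying below 101) to reach 378.

3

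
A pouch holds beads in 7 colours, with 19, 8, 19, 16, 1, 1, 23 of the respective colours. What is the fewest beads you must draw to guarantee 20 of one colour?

In the worst case you take as many as possible of each colour without reaching 20: 19 + 8 + 19 + 16 + 1 + 1 + 19 = 83.
The next one must give 20 of some colour, so 83 + 1 = 84.

84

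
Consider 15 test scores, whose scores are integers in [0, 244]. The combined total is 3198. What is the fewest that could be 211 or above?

2

Each value short of 211 is at most 210, costing at least 244 − 210 = 34 against the maximum total of 3660.
We can afford to lose at most 3660 − 3198 = 462, so at most ⌊462/34⌋ = 13 fall short, and at least 2 are ≥ 211.
Exactly 2 works: 2 values at 244 and 13 at 210 total 3218; lower one of the high values by 20 (still ≥ 211) to hit 3198.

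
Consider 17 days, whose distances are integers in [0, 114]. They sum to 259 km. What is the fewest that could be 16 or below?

2

If only k of them are at most 16, the other 17 − k are at least 17, so the total is at least (17 − k)·17 + k·0.
This is ≤ 259, so (17 − k)·17 + 0k ≤ 259, which gives k ≥ 2.
Exactly 2 works: 2 values at 0 and 15 at 17 total 255; raise one of the low values by 4 (still ≤ 16) to hit 259.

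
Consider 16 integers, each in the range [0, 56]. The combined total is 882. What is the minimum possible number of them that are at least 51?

Each value short of 51 is at most 50, costing at least 56 − 50 = 6 against the maximum total of 896.
We can afford to lose at most 896 − 882 = 14, so at most ⌊14/6⌋ = 2 fall short, and at least 14 are ≥ 51.
Exactly 14 works: 14 values at 56 and 2 at 50 total 884; lower one of the high values by 2 (still ≥ 51) to hit 882.

14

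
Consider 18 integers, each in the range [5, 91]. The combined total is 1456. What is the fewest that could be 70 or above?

10

If only k of them are at least 70, the other 18 − k are at most 69, so the total is at most k·91 + (18 − k)·69.
This must reach 1456, so k·91 + (18 − k)·69 ≥ 1456, giving k ≥ 10.
Exactly 10 works: 10 values at 91 and 8 at 69 total 1462; lower one of the high values by 6 (still ≥ 70) to hit 1456.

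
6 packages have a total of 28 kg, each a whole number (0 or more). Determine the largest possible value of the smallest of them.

4

The 6 values sum to 28, so their minimum is at most ⌊28/6⌋ = 4.
Equality holds with 2 values of 4 and 4 values of 5.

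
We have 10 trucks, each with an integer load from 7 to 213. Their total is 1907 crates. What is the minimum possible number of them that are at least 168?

Suppose at most 10 − j of them reach 168; then j values are ≤ 167 and the rest ≤ 213.
The total is then ≤ 167·j + 213·(10 − j) = 2130 − 46j. For this to be ≥ 1907 we need j ≤ 4, so at least 10 − 4 = 6 must reach 168.
Exactly 6 works: 6 values at 213 and 4 at 167 total 1946; lower one of the high values by 39 (still ≥ 168) to hit 1907.

6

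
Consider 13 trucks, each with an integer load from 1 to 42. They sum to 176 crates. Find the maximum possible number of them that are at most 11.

Each value at 11 or below falls at least 42 − 11 = 31 short of the ceiling 42.
The ceiling total is 13 × 42 = 546, and we need 176, so at most ⌊(546 − 176)/31⌋ = 11 can be that low.
k = 11 is achieved by 11 values at 11 and 2 at 42, total 205; lower one of the 42's by 29 (still > 11) to reach 176.

11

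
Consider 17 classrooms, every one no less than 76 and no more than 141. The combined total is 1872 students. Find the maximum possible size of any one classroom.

141

Maximizing one value means minimizing the remaining 16.
The other 16 contribute at least 16 × 76 = 1216, leaving at most 1872 − 1216 = 656.
But each classroom is capped at 141, so the maximum is 141.
Achievable: one at 141 and the other 16 totalling 1731, which fits since 16 × 76 ≤ 1731 ≤ 16 × 141.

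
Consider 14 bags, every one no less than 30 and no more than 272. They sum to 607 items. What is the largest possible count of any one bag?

217

To make one bag as large as possible, make the other 13 as small as possible.
The other 13 contribute at least 13 × 30 = 390, leaving at most 607 − 390 = 217.
Since 217 ≤ 272, this is achievable: one at 217 and 13 at 30.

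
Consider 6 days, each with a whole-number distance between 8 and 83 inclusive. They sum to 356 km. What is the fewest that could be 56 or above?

1

Suppose at most 6 − j of them reach 56; then j values are ≤ 55 and the rest ≤ 83.
The total is then ≤ 55·j + 83·(6 − j) = 498 − 28j. For this to be ≥ 356 we need j ≤ 5, so at least 6 − 5 = 1 must reach 56.
Exactly 1 works: 1 value at 83 and 5 at 55 total 358; lower one of the high values by 2 (still ≥ 56) to hit 356.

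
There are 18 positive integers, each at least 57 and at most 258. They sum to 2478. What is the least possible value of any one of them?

Minimizing one value means maximizing the remaining 17.
The other 17 can take up 17 × 258 = 4386 ≥ 2478 − 57, so one integer can sit at its floor of 57.
Achievable: one at 57 and the other 17 totalling 2421, which fits since 17 × 57 ≤ 2421 ≤ 17 × 258.

57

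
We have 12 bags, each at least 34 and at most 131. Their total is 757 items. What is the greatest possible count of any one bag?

131

Maximizing one value means minimizing the remaining 11.
The other 11 contribute at least 11 × 34 = 374, leaving at most 757 − 374 = 383.
But each bag is capped at 131, so the maximum is 131.
Achievable: one at 131 and the other 11 totalling 626, which fits since 11 × 34 ≤ 626 ≤ 11 × 131.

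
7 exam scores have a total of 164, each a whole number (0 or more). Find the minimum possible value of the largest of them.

24

The average is 164/7 > 23, so not all 7 can be 23 or less; the largest is ≥ 24.
Taking 4 copies of 23 and 3 copies of 24 gives exactly 164, so 24 is attained.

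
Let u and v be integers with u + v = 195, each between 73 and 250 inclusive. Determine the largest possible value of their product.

9506

For a fixed sum, the product uv is largest when u and v are as close as possible.
Taking u = 97 and v = 98 (both in [73, 250]) gives uv = 9506.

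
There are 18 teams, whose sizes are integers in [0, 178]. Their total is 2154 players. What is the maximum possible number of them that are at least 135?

If k of the values are ≥ 135, the total is ≥ 135k + 0(18 − k).
Setting 135k + 0(18 − k) ≤ 2154 gives 135k ≤ 2154, so k ≤ 15.
k = 15 is achieved by 15 values at 135 and 3 at 0, total 2025; add 129 to one value (staying below 135) to reach 2154.

15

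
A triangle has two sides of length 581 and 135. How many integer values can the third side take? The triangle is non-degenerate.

269

The triangle inequality gives |581 − 135| < c < 581 + 135, i.e. 446 < c < 716.
So c can be any integer from 447 to 715: 269 values.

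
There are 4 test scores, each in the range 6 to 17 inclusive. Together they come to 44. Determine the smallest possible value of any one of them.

Minimizing one value means maximizing the remaining 3.
The other 3 can take up 3 × 17 = 51 ≥ 44 − 6, so one score can sit at its floor of 6.
Achievable: one at 6 and the other 3 totalling 38, which fits since 3 × 6 ≤ 38 ≤ 3 × 17.

6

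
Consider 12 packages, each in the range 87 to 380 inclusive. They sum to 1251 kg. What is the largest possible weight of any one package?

Maximizing one value means minimizing the remaining 11.
The other 11 contribute at least 11 × 87 = 957, leaving at most 1251 − 957 = 294.
Since 294 ≤ 380, this is achievable: one at 294 and 11 at 87.

294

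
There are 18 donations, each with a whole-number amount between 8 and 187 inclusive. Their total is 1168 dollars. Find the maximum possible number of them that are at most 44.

15

Suppose k of them are at most 44. Those contribute at most 44 each and the rest at most 187 each.
So the total is at most 44k + 187(18 − k) = 3366 − 143k. This must still be ≥ 1168, so k ≤ 15.
k = 15 is achieved by 15 values at 44 and 3 at 187, total 1221; lower one of the 187's by 53 (still > 44) to reach 1168.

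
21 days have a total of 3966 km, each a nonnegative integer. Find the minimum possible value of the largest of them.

The average is 3966/21 > 188, so not all 21 can be 188 or less; the largest is ≥ 189.
Equality holds with 18 values of 189 and 3 values of 188.

189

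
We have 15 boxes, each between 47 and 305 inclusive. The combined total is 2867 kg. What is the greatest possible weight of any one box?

305

Maximizing one value means minimizing the remaining 14.
The other 14 contribute at least 14 × 47 = 658, leaving at most 2867 − 658 = 2209.
But each box is capped at 305, so the maximum is 305.
Achievable: one at 305 and the other 14 totalling 2562, which fits since 14 × 47 ≤ 2562 ≤ 14 × 305.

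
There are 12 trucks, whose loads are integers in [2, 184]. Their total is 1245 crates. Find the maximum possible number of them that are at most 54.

Suppose k of them are at most 54. Those contribute at most 54 each and the rest at most 184 each.
So the total is at most 54k + 184(12 − k) = 2208 − 130k. This must still be ≥ 1245, so k ≤ 7.
k = 7 is achieved by 7 values at 54 and 5 at 184, total 1298; lower one of the 184's by 53 (still > 54) to reach 1245.

7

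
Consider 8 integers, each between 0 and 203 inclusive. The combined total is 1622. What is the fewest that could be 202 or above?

Each value short of 202 is at most 201, costing at least 203 − 201 = 2 against the maximum total of 1624.
We can afford to lose at most 1624 − 1622 = 2, so at most ⌊2/2⌋ = 1 fall short, and at least 7 are ≥ 202.
Exactly 7 works: 7 values at 203 and 1 at 201 total 1622.

7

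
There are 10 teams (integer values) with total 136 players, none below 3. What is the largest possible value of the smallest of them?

The average is 136/10 < 14, so some value is ≤ 13.
Equality holds with 4 values of 13 and 6 values of 14.

13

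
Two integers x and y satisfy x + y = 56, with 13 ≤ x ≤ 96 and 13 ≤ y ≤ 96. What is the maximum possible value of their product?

784

xy = x(56 − x) is maximized when x is as near 56/2 as the bounds allow.
Taking x = 28 and y = 28 (both in [13, 96]) gives xy = 784.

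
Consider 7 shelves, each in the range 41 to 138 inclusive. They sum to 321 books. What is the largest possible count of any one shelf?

Maximizing one value means minimizing the remaining 6.
The other 6 contribute at least 6 × 41 = 246, leaving at most 321 − 246 = 75.
Since 75 ≤ 138, this is achievable: one at 75 and 6 at 41.

75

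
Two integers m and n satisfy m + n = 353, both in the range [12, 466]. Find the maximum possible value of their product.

31152

mn = m(353 − m) is maximized when m is as near 353/2 as the bounds allow.
Taking m = 176 and n = 177 (both in [12, 466]) gives mn = 31152.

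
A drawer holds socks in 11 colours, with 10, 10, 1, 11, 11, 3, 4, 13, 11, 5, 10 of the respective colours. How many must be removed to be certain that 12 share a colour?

In the worst case you take as many as possible of each colour without reaching 12: 10 + 10 + 1 + 11 + 11 + 3 + 4 + 11 + 11 + 5 + 10 = 87.
The next one must give 12 of some colour, so 87 + 1 = 88.

88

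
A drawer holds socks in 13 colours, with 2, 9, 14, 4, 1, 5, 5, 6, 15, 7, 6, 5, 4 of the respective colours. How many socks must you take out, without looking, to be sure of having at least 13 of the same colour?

In the worst case you take as many as possible of each colour without reaching 13: 2 + 9 + 12 + 4 + 1 + 5 + 5 + 6 + 12 + 7 + 6 + 5 + 4 = 78.
The next one must give 13 of some colour, so 78 + 1 = 79.

79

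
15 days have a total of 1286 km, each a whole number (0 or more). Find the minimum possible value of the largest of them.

86

The 15 values sum to 1286, so their maximum is at least ⌈1286/15⌉ = 86.
Taking 4 copies of 85 and 11 copies of 86 gives exactly 1286, so 86 is attained.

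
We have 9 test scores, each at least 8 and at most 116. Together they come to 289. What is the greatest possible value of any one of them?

To make one score as large as possible, make the other 8 as small as possible.
The other 8 contribute at least 8 × 8 = 64, leaving at most 289 − 64 = 225.
But each score is capped at 116, so the maximum is 116.
Achievable: one at 116 and the other 8 totalling 173, which fits since 8 × 8 ≤ 173 ≤ 8 × 116.

116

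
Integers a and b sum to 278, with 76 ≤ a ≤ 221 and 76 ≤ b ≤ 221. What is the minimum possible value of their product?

For a fixed sum, ab is smallest when a and b are as far apart as possible.
At the endpoint a = 76, b = 278 − 76 = 202, so ab = 76 × 202 = 15352.

15352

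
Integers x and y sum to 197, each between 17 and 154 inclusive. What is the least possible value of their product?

For a fixed sum, xy is smallest when x and y are as far apart as possible.
The extreme feasible split is x = 43, y = 154, giving xy = 6622.

6622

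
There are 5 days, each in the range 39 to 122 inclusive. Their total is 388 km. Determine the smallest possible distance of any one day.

To make one day as small as possible, make the other 4 as large as possible.
The other 4 can take up 4 × 122 = 488 ≥ 388 − 39, so one day can sit at its floor of 39.
Achievable: one at 39 and the other 4 totalling 349, which fits since 4 × 39 ≤ 349 ≤ 4 × 122.

39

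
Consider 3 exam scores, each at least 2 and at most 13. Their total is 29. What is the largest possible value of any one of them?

13

Maximizing one value means minimizing the remaining 2.
The other 2 contribute at least 2 × 2 = 4, leaving at most 29 − 4 = 25.
But each score is capped at 13, so the maximum is 13.
Achievable: one at 13 and the other 2 totalling 16, which fits since 2 × 2 ≤ 16 ≤ 2 × 13.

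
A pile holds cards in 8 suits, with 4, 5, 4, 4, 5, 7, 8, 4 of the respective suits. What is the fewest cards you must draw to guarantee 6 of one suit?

37

In the worst case you take as many as possible of each suit without reaching 6: 4 + 5 + 4 + 4 + 5 + 5 + 5 + 4 = 36.
The next one must give 6 of some suit, so 36 + 1 = 37.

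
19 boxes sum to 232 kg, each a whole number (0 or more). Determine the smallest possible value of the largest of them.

If every one of the 19 were at most 12, the total would be at most 19 × 12 = 228 < 232.
Achievable: 4 of them at 13 and 15 at 12 total 232.

13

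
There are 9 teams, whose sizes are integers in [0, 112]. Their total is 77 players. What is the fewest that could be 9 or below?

If only k of them are at most 9, the other 9 − k are at least 10, so the total is at least (9 − k)·10 + k·0.
This is ≤ 77, so (9 − k)·10 + 0k ≤ 77, which gives k ≥ 2.
Exactly 2 works: 2 values at 0 and 7 at 10 total 70; raise one of the low values by 7 (still ≤ 9) to hit 77.

2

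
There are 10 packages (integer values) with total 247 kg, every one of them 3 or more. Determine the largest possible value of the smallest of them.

The 10 values sum to 247, so their minimum is at most ⌊247/10⌋ = 24.
Achievable: 3 of them at 24 and 7 at 25 total 247.

24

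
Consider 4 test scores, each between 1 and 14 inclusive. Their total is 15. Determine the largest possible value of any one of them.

Maximizing one value means minimizing the remaining 3.
The other 3 contribute at least 3 × 1 = 3, leaving at most 15 − 3 = 12.
Since 12 ≤ 14, this is achievable: one at 12 and 3 at 1.

12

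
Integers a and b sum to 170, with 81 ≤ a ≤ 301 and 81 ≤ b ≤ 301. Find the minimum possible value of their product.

For a fixed sum, ab is smallest when a and b are as far apart as possible.
The extreme feasible split is a = 81, b = 89, giving ab = 7209.

7209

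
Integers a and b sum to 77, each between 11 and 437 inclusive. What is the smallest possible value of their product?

726

For a fixed sum, ab is smallest when a and b are as far apart as possible.
The extreme feasible split is a = 11, b = 66, giving ab = 726.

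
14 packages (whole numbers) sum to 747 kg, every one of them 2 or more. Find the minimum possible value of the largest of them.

54

If every one of the 14 were at most 53, the total would be at most 14 × 53 = 742 < 747.
Equality holds with 5 values of 54 and 9 values of 53.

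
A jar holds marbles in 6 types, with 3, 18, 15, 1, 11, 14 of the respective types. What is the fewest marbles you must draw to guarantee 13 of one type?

52

In the worst case you take as many as possible of each type without reaching 13: 3 + 12 + 12 + 1 + 11 + 12 = 51.
The next one must give 13 of some type, so 51 + 1 = 52.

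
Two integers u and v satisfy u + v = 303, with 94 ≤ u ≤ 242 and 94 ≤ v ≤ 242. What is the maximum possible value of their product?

For a fixed sum, the product uv is largest when u and v are as close as possible.
Taking u = 151 and v = 152 (both in [94, 242]) gives uv = 22952.

22952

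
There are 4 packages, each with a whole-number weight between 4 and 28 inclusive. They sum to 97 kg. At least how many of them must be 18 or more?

If only k of them are at least 18, the other 4 − k are at most 17, so the total is at most k·28 + (4 − k)·17.
This must reach 97, so k·28 + (4 − k)·17 ≥ 97, giving k ≥ 3.
Exactly 3 works: 3 values at 28 and 1 at 17 total 101; lower one of the high values by 4 (still ≥ 18) to hit 97.

3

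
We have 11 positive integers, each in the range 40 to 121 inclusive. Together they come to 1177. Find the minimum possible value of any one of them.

40

To make one integer as small as possible, make the other 10 as large as possible.
The other 10 can take up 10 × 121 = 1210 ≥ 1177 − 40, so one integer can sit at its floor of 40.
Achievable: one at 40 and the other 10 totalling 1137, which fits since 10 × 40 ≤ 1137 ≤ 10 × 121.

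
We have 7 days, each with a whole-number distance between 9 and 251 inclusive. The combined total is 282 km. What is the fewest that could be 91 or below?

5

Each value above 91 is at least 92, contributing at least 92 − 9 = 83 above the floor 9.
The sum exceeds the floor total 63 by 219, so at most ⌊219/83⌋ = 2 exceed 91, and at least 5 are ≤ 91.
Exactly 5 works: 5 values at 9 and 2 at 92 total 229; raise one of the low values by 53 (still ≤ 91) to hit 282.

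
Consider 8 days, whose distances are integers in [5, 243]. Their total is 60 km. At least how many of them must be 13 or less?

6

Each value above 13 is at least 14, contributing at least 14 − 5 = 9 above the floor 5.
The sum exceeds the floor total 40 by 20, so at most ⌊20/9⌋ = 2 exceed 13, and at least 6 are ≤ 13.
Exactly 6 works: 6 values at 5 and 2 at 14 total 58; raise one of the low values by 2 (still ≤ 13) to hit 60.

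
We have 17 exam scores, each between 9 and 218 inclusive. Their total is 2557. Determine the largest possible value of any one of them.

To make one score as large as possible, make the other 16 as small as possible.
The other 16 contribute at least 16 × 9 = 144, leaving at most 2557 − 144 = 2413.
But each score is capped at 218, so the maximum is 218.
Achievable: one at 218 and the other 16 totalling 2339, which fits since 16 × 9 ≤ 2339 ≤ 16 × 218.

218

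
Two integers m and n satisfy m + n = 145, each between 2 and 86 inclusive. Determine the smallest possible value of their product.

For a fixed sum, mn is smallest when m and n are as far apart as possible.
At the endpoint m = 59, n = 145 − 59 = 86, so mn = 59 × 86 = 5074.

5074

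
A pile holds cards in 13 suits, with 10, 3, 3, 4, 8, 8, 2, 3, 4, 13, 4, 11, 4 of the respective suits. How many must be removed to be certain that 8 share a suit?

In the worst case you take as many as possible of each suit without reaching 8: 7 + 3 + 3 + 4 + 7 + 7 + 2 + 3 + 4 + 7 + 4 + 7 + 4 = 62.
The next one must give 8 of some suit, so 62 + 1 = 63.

63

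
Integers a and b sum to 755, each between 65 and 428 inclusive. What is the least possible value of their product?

139956

ab = a(755 − a) is concave in a, so over [327, 428] it is minimized at an endpoint.
At the endpoint a = 327, b = 755 − 327 = 428, so ab = 327 × 428 = 139956.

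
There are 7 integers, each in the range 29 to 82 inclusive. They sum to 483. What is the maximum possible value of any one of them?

82

To make one integer as large as possible, make the other 6 as small as possible.
The other 6 contribute at least 6 × 29 = 174, leaving at most 483 − 174 = 309.
But each integer is capped at 82, so the maximum is 82.
Achievable: one at 82 and the other 6 totalling 401, which fits since 6 × 29 ≤ 401 ≤ 6 × 82.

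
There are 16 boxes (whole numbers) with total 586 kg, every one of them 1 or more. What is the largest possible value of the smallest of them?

36

The average is 586/16 < 37, so some value is ≤ 36.
Taking 6 copies of 36 and 10 copies of 37 gives exactly 586, so 36 is attained.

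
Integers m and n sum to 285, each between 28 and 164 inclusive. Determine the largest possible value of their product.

20306

For a fixed sum, the product mn is largest when m and n are as close as possible.
Taking m = 142 and n = 143 (both in [28, 164]) gives mn = 20306.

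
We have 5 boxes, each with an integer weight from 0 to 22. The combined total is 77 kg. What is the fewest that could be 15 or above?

Each value short of 15 is at most 14, costing at least 22 − 14 = 8 against the maximum total of 110.
We can afford to lose at most 110 − 77 = 33, so at most ⌊33/8⌋ = 4 fall short, and at least 1 are ≥ 15.
Exactly 1 works: 1 value at 22 and 4 at 14 total 78; lower one of the high values by 1 (still ≥ 15) to hit 77.

1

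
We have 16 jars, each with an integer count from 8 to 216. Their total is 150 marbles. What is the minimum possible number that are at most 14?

13

If only k of them are at most 14, the other 16 − k are at least 15, so the total is at least (16 − k)·15 + k·8.
This is ≤ 150, so (16 − k)·15 + 8k ≤ 150, which gives k ≥ 13.
Exactly 13 works: 13 values at 8 and 3 at 15 total 149; raise one of the low values by 1 (still ≤ 14) to hit 150.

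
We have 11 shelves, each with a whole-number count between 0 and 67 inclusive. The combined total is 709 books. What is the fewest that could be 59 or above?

8

If only k of them are at least 59, the other 11 − k are at most 58, so the total is at most k·67 + (11 − k)·58.
This must reach 709, so k·67 + (11 − k)·58 ≥ 709, giving k ≥ 8.
Exactly 8 works: 8 values at 67 and 3 at 58 total 710; lower one of the high values by 1 (still ≥ 59) to hit 709.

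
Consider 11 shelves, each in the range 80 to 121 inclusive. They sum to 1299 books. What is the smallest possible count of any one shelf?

89

Minimizing one value means maximizing the remaining 10.
The other 10 contribute at most 10 × 121 = 1210, leaving at least 1299 − 1210 = 89.
Since 89 ≥ 80, this is achievable: one at 89 and 10 at 121.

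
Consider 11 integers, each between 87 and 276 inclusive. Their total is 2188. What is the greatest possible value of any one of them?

276

To make one integer as large as possible, make the other 10 as small as possible.
The other 10 contribute at least 10 × 87 = 870, leaving at most 2188 − 870 = 1318.
But each integer is capped at 276, so the maximum is 276.
Achievable: one at 276 and the other 10 totalling 1912, which fits since 10 × 87 ≤ 1912 ≤ 10 × 276.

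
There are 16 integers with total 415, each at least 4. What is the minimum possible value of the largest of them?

The average is 415/16 > 25, so not all 16 can be 25 or less; the largest is ≥ 26.
Achievable: 15 of them at 26 and 1 at 25 total 415.

26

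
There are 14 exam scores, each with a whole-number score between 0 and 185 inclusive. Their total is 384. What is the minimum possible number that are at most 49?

Each value above 49 is at least 50, contributing at least 50 − 0 = 50 above the floor 0.
The sum exceeds the floor total 0 by 384, so at most ⌊384/50⌋ = 7 exceed 49, and at least 7 are ≤ 49.
Exactly 7 works: 7 values at 0 and 7 at 50 total 350; raise one of the low values by 34 (still ≤ 49) to hit 384.

7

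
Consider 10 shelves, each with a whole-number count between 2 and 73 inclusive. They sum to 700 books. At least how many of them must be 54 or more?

Suppose at most 10 − j of them reach 54; then j values are ≤ 53 and the rest ≤ 73.
The total is then ≤ 53·j + 73·(10 − j) = 730 − 20j. For this to be ≥ 700 we need j ≤ 1, so at least 10 − 1 = 9 must reach 54.
Exactly 9 works: 9 values at 73 and 1 at 53 total 710; lower one of the high values by 10 (still ≥ 54) to hit 700.

9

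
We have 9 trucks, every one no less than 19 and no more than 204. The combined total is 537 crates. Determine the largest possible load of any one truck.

204

To make one truck as large as possible, make the other 8 as small as possible.
The other 8 contribute at least 8 × 19 = 152, leaving at most 537 − 152 = 385.
But each truck is capped at 204, so the maximum is 204.
Achievable: one at 204 and the other 8 totalling 333, which fits since 8 × 19 ≤ 333 ≤ 8 × 204.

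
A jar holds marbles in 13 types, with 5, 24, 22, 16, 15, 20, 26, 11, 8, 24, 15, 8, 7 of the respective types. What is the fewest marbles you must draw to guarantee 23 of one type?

194

In the worst case you take as many as possible of each type without reaching 23: 5 + 22 + 22 + 16 + 15 + 20 + 22 + 11 + 8 + 22 + 15 + 8 + 7 = 193.
The next one must give 23 of some type, so 193 + 1 = 194.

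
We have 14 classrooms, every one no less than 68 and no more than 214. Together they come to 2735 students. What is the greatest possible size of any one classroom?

To make one classroom as large as possible, make the other 13 as small as possible.
The other 13 contribute at least 13 × 68 = 884, leaving at most 2735 − 884 = 1851.
But each classroom is capped at 214, so the maximum is 214.
Achievable: one at 214 and the other 13 totalling 2521, which fits since 13 × 68 ≤ 2521 ≤ 13 × 214.

214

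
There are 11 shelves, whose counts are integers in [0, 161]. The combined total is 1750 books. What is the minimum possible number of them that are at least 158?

Each value short of 158 is at most 157, costing at least 161 − 157 = 4 against the maximum total of 1771.
We can afford to lose at most 1771 − 1750 = 21, so at most ⌊21/4⌋ = 5 fall short, and at least 6 are ≥ 158.
Exactly 6 works: 6 values at 161 and 5 at 157 total 1751; lower one of the high values by 1 (still ≥ 158) to hit 1750.

6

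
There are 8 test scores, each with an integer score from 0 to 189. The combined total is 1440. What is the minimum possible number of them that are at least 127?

7

If only k of them are at least 127, the other 8 − k are at most 126, so the total is at most k·189 + (8 − k)·126.
This must reach 1440, so k·189 + (8 − k)·126 ≥ 1440, giving k ≥ 7.
Exactly 7 works: 7 values at 189 and 1 at 126 total 1449; lower one of the high values by 9 (still ≥ 127) to hit 1440.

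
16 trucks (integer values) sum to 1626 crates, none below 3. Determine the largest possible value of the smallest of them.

If every one of the 16 were at least 102, the total would be at least 16 × 102 = 1632 > 1626.
Achievable: 6 of them at 101 and 10 at 102 total 1626.

101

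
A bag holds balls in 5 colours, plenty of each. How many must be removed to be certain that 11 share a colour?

You could draw 10 of every colour without reaching 11 of any — 50 in all.
One more forces 11 of some colour, so 50 + 1 = 51.

51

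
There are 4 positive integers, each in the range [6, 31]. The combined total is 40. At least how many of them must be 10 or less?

Let j be the number exceeding 10. Then the total is ≥ 11·j + 6·(4 − j) = 24 + 5j.
So 5j ≤ 16 and j ≤ 3; hence at least 4 − 3 = 1 are ≤ 10.
Exactly 1 works: 1 value at 6 and 3 at 11 total 39; raise one of the low values by 1 (still ≤ 10) to hit 40.

1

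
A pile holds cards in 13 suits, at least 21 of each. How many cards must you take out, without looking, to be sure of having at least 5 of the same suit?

In the worst case you draw 4 of each of the 13 suits: 13 × 4 = 52.
One more forces 5 of some suit, so 52 + 1 = 53.

53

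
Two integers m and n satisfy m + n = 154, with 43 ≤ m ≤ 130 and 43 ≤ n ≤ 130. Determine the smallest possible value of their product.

Since m + n is fixed, pushing one of them to its bound minimizes the product.
The extreme feasible split is m = 43, n = 111, giving mn = 4773.

4773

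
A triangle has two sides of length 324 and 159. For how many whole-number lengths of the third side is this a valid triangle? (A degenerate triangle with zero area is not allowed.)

The triangle inequality gives |324 − 159| < c < 324 + 159, i.e. 165 < c < 483.
So c can be any integer from 166 to 482: 317 values.

317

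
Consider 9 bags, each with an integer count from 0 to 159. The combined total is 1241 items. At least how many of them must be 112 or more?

If only k of them are at least 112, the other 9 − k are at most 111, so the total is at most k·159 + (9 − k)·111.
This must reach 1241, so k·159 + (9 − k)·111 ≥ 1241, giving k ≥ 6.
Exactly 6 works: 6 values at 159 and 3 at 111 total 1287; lower one of the high values by 46 (still ≥ 112) to hit 1241.

6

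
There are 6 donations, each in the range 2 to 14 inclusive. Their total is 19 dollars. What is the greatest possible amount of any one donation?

9

Maximizing one value means minimizing the remaining 5.
The other 5 contribute at least 5 × 2 = 10, leaving at most 19 − 10 = 9.
Since 9 ≤ 14, this is achievable: one at 9 and 5 at 2.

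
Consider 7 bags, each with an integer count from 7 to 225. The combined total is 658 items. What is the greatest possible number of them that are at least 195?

Suppose k of them are at least 195. Those contribute at least 195 each and the other 7 − k at least 7 each.
So the total is at least 195k + 7(7 − k) = 49 + 188k. This must be ≤ 658, giving k ≤ 3.
k = 3 is achieved by 3 values at 195 and 4 at 7, total 613; add 45 to one value (staying below 195) to reach 658.

3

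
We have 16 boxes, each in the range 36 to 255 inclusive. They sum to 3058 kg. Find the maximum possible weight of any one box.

Maximizing one value means minimizing the remaining 15.
The other 15 contribute at least 15 × 36 = 540, leaving at most 3058 − 540 = 2518.
But each box is capped at 255, so the maximum is 255.
Achievable: one at 255 and the other 15 totalling 2803, which fits since 15 × 36 ≤ 2803 ≤ 15 × 255.

255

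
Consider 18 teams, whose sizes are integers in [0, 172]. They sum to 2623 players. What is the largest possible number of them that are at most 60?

4

Each value at 60 or below falls at least 172 − 60 = 112 short of the ceiling 172.
The ceiling total is 18 × 172 = 3096, and we need 2623, so at most ⌊(3096 − 2623)/112⌋ = 4 can be that low.
k = 4 is achieved by 4 values at 60 and 14 at 172, total 2648; lower one of the 172's by 25 (still > 60) to reach 2623.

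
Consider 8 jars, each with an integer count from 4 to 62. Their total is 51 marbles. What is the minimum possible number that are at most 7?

4

Each value above 7 is at least 8, contributing at least 8 − 4 = 4 above the floor 4.
The sum exceeds the floor total 32 by 19, so at most ⌊19/4⌋ = 4 exceed 7, and at least 4 are ≤ 7.
Exactly 4 works: 4 values at 4 and 4 at 8 total 48; raise one of the low values by 3 (still ≤ 7) to hit 51.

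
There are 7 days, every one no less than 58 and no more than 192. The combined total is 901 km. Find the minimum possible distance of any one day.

To make one day as small as possible, make the other 6 as large as possible.
The other 6 can take up 6 × 192 = 1152 ≥ 901 − 58, so one day can sit at its floor of 58.
Achievable: one at 58 and the other 6 totalling 843, which fits since 6 × 58 ≤ 843 ≤ 6 × 192.

58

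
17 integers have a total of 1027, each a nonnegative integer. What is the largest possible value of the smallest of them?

The average is 1027/17 < 61, so some value is ≤ 60.
Taking 10 copies of 60 and 7 copies of 61 gives exactly 1027, so 60 is attained.

60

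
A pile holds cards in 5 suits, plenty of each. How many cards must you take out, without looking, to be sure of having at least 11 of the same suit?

51

You could draw 10 of every suit without reaching 11 of any — 50 in all.
One more forces 11 of some suit, so 50 + 1 = 51.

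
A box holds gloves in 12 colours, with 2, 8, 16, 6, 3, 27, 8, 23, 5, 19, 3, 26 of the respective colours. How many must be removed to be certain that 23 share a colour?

In the worst case you take as many as possible of each colour without reaching 23: 2 + 8 + 16 + 6 + 3 + 22 + 8 + 22 + 5 + 19 + 3 + 22 = 136.
The next one must give 23 of some colour, so 136 + 1 = 137.

137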